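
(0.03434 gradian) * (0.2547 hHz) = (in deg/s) 0.7872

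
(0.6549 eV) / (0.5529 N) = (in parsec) 6.15e-36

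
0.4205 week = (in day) 2.943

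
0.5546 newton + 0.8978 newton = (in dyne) 1.452e+05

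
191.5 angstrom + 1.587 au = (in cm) 2.374e+13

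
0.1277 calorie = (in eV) 3.335e+18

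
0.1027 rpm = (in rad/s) 0.01075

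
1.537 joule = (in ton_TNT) 3.674e-10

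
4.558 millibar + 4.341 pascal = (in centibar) 0.4601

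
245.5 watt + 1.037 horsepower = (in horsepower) 1.366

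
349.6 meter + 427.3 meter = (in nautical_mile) 0.4195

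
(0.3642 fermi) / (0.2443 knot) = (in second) 2.898e-15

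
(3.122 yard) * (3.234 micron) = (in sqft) 9.938e-05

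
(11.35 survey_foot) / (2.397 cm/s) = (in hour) 0.04009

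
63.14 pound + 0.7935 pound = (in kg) 29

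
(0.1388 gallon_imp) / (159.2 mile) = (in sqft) 2.651e-08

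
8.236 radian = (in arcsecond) 1.699e+06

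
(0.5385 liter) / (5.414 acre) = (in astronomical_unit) 1.643e-19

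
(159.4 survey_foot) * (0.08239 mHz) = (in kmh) 0.01441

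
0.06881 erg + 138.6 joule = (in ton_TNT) 3.313e-08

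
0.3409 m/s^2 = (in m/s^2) 0.3409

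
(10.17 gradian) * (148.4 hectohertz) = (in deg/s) 1.358e+05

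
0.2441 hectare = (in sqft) 2.627e+04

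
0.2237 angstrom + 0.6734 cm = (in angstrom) 6.734e+07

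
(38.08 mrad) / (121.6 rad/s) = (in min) 5.219e-06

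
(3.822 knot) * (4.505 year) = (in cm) 2.793e+10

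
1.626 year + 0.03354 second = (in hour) 1.424e+04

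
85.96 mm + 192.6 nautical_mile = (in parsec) 1.156e-11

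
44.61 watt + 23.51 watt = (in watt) 68.12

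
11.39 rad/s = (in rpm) 108.8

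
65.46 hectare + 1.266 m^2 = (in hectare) 65.46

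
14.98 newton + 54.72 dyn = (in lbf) 3.368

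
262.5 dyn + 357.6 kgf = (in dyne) 3.507e+08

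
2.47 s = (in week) 4.084e-06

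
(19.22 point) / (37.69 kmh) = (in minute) 1.079e-05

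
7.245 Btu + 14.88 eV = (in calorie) 1827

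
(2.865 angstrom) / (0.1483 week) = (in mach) 9.381e-18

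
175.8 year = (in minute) 9.24e+07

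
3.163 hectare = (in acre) 7.816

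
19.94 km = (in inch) 7.85e+05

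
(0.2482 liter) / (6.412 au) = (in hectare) 2.588e-20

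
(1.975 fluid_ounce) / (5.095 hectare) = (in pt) 3.25e-06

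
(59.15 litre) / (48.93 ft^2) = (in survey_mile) 8.085e-06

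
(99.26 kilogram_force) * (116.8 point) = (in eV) 2.503e+20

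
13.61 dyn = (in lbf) 3.06e-05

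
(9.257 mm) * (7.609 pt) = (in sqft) 0.0002675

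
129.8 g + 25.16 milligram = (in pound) 0.2862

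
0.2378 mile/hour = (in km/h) 0.3827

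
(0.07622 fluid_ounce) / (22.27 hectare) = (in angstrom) 0.1012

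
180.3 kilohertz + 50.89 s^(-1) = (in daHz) 1.804e+04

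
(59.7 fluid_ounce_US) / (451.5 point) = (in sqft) 0.1193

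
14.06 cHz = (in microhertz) 1.406e+05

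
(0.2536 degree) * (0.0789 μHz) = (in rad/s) 3.492e-10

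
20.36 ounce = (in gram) 577.2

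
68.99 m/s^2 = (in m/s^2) 68.99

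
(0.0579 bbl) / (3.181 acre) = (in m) 7.151e-07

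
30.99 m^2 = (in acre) 0.007658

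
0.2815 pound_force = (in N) 1.252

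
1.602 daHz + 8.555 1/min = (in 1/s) 16.16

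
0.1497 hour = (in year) 1.709e-05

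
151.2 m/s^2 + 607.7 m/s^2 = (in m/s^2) 758.9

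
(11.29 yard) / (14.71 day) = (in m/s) 8.123e-06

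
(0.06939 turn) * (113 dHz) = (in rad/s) 4.927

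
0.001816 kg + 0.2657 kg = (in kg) 0.2675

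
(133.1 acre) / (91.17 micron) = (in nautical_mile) 3.19e+06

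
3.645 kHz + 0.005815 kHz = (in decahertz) 365.1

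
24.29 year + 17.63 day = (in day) 8883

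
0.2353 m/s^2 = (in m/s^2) 0.2353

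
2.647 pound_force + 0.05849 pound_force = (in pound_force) 2.705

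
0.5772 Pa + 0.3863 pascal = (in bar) 9.635e-06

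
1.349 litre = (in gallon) 0.3564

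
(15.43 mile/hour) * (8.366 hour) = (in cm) 2.077e+07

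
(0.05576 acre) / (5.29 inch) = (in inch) 6.612e+04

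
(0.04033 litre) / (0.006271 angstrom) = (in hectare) 6431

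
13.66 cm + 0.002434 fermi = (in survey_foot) 0.4482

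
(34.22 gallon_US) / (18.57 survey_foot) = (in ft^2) 0.2463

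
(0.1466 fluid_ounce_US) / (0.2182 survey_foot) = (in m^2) 6.519e-05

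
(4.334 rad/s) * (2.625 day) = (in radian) 9.83e+05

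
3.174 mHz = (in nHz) 3.174e+06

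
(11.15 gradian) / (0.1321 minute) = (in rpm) 0.211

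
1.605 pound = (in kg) 0.728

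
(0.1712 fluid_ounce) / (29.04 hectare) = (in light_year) 1.843e-27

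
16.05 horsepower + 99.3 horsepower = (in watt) 8.602e+04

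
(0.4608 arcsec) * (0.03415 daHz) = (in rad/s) 7.629e-07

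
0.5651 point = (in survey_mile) 1.239e-07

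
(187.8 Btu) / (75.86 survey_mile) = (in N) 1.623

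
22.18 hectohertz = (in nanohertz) 2.218e+12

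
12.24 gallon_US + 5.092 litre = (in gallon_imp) 11.31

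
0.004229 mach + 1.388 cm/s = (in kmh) 5.234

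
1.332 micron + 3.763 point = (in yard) 0.001453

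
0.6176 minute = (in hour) 0.01029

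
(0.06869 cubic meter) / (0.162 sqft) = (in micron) 4.564e+06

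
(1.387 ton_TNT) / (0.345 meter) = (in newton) 1.682e+10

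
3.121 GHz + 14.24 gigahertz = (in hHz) 1.736e+08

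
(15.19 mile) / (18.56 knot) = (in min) 42.67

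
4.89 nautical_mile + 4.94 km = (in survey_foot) 4.592e+04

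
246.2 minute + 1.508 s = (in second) 1.477e+04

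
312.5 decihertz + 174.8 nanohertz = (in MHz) 3.125e-05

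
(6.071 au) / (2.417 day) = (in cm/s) 4.349e+08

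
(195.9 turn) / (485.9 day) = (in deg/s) 0.00168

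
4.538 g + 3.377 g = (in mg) 7915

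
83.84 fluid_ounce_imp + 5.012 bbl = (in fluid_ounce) 2.703e+04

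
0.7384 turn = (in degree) 265.8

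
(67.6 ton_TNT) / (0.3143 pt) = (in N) 2.551e+15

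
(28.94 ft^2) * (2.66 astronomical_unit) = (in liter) 1.07e+15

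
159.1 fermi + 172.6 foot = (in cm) 5261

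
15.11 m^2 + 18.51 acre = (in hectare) 7.492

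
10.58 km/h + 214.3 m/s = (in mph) 485.9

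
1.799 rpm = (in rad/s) 0.1884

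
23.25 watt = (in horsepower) 0.03118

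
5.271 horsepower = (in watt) 3931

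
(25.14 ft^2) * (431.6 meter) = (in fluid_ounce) 3.409e+07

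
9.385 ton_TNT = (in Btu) 3.722e+07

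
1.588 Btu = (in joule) 1675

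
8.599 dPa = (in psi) 0.0001247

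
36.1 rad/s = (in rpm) 344.7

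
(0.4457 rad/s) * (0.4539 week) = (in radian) 1.224e+05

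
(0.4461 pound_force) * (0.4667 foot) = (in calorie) 0.06747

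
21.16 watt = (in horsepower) 0.02838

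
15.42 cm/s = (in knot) 0.2997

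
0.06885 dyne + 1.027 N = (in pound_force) 0.2309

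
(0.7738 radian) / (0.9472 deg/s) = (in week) 7.739e-05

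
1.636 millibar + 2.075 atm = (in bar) 2.104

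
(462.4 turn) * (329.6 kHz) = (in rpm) 9.144e+09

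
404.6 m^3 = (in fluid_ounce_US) 1.368e+07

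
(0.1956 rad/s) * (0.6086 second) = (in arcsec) 2.455e+04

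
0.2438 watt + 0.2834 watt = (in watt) 0.5272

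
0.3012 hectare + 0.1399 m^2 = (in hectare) 0.3012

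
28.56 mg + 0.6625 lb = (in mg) 3.005e+05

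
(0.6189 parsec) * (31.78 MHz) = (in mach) 1.782e+21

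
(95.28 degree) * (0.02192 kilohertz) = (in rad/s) 36.45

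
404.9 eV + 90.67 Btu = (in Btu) 90.67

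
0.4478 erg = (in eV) 2.795e+11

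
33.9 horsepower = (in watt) 2.528e+04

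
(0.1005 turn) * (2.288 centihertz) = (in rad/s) 0.01445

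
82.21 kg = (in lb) 181.2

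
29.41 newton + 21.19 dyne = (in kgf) 2.999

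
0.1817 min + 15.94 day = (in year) 0.04367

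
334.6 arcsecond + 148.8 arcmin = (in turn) 0.007147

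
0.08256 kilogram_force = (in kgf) 0.08256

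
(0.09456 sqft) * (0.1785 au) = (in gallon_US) 6.197e+10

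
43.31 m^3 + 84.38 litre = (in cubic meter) 43.39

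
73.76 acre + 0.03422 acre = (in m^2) 2.986e+05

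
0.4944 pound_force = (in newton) 2.199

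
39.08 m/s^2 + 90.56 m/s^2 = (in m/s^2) 129.6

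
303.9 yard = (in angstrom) 2.779e+12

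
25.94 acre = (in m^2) 1.05e+05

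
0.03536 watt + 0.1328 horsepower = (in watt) 99.06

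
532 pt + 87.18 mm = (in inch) 10.82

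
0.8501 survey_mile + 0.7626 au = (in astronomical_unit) 0.7626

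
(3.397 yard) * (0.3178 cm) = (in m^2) 0.009872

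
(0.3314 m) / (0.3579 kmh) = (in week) 5.512e-06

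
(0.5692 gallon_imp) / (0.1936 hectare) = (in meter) 1.337e-06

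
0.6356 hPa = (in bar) 0.0006356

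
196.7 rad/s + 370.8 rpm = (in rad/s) 235.5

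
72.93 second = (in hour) 0.02026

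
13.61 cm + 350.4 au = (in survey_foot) 1.72e+14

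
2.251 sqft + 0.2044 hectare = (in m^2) 2044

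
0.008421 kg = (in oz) 0.297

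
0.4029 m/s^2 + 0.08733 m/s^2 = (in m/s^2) 0.4902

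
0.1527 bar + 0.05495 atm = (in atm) 0.2057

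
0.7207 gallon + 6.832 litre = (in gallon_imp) 2.103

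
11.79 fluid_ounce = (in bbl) 0.002193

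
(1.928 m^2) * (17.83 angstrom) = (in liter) 3.438e-06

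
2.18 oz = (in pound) 0.1363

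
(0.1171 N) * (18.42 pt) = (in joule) 0.0007609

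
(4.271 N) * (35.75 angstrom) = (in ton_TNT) 3.649e-18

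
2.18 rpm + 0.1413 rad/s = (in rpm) 3.529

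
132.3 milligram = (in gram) 0.1323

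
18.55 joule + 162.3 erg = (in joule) 18.55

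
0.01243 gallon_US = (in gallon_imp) 0.01035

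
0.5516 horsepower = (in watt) 411.3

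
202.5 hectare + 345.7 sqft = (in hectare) 202.5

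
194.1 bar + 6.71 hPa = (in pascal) 1.941e+07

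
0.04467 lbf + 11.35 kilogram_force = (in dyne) 1.115e+07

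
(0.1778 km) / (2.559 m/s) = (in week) 0.0001149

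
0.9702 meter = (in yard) 1.061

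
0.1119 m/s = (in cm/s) 11.19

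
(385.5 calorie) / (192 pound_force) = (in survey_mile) 0.001173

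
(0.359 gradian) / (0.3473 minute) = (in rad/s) 0.0002706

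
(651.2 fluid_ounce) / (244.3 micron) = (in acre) 0.01948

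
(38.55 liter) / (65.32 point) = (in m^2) 1.673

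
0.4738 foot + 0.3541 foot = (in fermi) 2.523e+14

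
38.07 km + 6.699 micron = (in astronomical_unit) 2.545e-07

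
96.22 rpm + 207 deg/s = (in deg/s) 784.3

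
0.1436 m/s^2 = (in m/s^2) 0.1436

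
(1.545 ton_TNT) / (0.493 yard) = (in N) 1.434e+10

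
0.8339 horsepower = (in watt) 621.8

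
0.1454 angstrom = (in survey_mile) 9.035e-15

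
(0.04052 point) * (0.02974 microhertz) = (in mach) 1.249e-15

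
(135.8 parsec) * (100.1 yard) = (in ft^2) 4.128e+21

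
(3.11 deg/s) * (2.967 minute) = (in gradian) 615.2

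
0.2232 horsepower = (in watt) 166.4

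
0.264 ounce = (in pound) 0.0165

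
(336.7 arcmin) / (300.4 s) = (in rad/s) 0.000326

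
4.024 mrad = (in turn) 0.0006404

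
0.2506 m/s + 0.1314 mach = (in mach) 0.1321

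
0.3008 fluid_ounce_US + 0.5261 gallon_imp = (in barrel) 0.0151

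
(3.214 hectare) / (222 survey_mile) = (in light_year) 9.509e-18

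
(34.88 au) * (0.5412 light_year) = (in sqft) 2.876e+29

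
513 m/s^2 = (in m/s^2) 513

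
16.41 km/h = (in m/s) 4.558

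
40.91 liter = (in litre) 40.91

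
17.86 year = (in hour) 1.565e+05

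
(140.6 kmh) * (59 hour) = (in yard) 9.072e+06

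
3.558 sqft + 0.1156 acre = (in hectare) 0.04681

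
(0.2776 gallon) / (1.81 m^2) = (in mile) 3.607e-07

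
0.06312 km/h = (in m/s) 0.01753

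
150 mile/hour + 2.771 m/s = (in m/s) 69.83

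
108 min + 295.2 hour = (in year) 0.0339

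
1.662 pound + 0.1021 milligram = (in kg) 0.7539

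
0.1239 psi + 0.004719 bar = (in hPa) 13.26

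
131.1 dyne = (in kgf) 0.0001337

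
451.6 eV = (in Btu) 6.858e-20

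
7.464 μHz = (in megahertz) 7.464e-12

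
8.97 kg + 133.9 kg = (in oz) 5040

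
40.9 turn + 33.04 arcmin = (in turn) 40.9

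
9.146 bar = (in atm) 9.026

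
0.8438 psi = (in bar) 0.05818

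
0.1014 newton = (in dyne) 1.014e+04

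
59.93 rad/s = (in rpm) 572.3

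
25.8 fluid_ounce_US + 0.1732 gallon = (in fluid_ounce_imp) 49.93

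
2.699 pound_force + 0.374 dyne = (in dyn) 1.201e+06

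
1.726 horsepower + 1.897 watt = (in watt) 1289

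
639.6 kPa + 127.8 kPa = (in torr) 5756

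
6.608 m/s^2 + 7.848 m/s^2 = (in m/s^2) 14.46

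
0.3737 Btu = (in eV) 2.461e+21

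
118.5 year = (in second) 3.737e+09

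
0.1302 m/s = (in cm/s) 13.02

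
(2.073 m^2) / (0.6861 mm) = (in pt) 8.565e+06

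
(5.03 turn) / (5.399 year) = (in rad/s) 1.856e-07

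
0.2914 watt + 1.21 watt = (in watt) 1.501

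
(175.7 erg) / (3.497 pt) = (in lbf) 0.003202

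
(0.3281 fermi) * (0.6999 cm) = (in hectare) 2.296e-22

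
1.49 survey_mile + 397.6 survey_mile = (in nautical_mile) 346.8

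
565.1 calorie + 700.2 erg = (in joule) 2364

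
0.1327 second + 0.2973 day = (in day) 0.2973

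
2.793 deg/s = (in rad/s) 0.04875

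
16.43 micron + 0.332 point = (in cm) 0.01336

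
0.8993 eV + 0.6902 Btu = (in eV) 4.545e+21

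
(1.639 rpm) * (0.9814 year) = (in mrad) 5.312e+09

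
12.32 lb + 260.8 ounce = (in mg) 1.298e+07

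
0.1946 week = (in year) 0.003732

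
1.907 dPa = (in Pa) 0.1907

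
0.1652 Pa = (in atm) 1.63e-06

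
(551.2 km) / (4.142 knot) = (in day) 2.994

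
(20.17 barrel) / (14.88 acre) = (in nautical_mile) 2.875e-08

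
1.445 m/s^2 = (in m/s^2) 1.445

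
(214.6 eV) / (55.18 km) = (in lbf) 1.401e-22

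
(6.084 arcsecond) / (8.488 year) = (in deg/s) 6.314e-12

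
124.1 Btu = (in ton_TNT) 3.129e-05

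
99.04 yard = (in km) 0.09056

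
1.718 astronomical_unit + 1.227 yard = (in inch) 1.012e+13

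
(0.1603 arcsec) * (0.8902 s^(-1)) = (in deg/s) 3.964e-05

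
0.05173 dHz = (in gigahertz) 5.173e-12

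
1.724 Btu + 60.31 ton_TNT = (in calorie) 6.031e+10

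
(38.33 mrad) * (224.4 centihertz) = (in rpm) 0.8214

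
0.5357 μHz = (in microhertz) 0.5357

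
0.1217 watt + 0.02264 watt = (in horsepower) 0.0001936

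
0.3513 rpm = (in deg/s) 2.108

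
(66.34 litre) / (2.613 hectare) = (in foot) 8.33e-06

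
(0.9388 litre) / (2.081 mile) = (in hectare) 2.803e-11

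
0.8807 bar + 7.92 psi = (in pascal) 1.427e+05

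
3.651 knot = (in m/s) 1.878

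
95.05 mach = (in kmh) 1.165e+05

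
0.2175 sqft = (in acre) 4.993e-06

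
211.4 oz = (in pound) 13.21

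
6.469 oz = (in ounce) 6.469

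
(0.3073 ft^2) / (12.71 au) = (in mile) 9.33e-18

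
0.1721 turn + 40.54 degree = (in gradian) 113.9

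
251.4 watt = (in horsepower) 0.3371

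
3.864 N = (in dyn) 3.864e+05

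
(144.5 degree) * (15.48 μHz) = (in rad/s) 3.904e-05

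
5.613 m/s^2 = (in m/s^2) 5.613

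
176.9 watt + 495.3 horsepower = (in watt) 3.695e+05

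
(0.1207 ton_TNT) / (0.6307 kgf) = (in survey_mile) 5.073e+04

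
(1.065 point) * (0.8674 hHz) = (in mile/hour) 0.0729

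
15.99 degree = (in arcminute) 959.4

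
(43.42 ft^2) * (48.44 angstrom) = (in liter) 1.954e-05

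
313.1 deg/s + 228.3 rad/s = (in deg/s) 1.339e+04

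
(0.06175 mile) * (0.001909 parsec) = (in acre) 1.447e+12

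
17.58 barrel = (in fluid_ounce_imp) 9.837e+04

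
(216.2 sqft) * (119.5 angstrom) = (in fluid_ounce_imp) 0.008448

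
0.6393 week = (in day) 4.475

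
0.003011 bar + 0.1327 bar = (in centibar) 13.57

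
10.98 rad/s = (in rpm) 104.9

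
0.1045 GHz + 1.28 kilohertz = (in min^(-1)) 6.27e+09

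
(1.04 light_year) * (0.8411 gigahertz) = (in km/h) 2.979e+25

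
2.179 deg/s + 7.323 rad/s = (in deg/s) 421.8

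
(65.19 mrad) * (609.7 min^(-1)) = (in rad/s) 0.6624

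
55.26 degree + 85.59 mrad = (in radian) 1.05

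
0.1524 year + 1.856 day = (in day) 57.48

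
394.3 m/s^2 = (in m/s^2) 394.3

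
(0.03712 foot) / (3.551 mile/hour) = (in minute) 0.0001188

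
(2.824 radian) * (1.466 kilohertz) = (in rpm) 3.953e+04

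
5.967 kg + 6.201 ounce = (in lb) 13.54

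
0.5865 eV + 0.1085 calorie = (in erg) 4.54e+06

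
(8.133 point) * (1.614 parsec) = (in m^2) 1.429e+14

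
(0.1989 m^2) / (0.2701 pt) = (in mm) 2.087e+06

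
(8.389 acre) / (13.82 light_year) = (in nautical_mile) 1.402e-16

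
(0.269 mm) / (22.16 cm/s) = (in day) 1.405e-08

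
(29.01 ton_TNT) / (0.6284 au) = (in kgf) 0.1317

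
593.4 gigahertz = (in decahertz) 5.934e+10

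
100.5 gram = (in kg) 0.1005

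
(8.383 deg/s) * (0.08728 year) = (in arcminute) 1.384e+09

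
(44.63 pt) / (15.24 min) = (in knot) 3.347e-05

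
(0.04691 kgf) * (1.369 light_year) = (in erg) 5.958e+22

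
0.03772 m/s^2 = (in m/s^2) 0.03772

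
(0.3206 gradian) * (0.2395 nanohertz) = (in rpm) 1.152e-11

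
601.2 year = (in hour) 5.267e+06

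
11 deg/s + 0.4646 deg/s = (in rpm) 1.911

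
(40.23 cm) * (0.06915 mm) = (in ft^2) 0.0002994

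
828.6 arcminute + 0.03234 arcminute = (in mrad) 241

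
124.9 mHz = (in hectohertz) 0.001249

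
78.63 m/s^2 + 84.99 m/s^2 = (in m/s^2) 163.6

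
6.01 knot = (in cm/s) 309.2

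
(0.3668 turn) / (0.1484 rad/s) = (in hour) 0.004314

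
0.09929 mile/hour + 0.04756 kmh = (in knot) 0.112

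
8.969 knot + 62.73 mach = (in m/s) 2.136e+04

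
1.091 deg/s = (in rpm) 0.1818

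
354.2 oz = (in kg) 10.04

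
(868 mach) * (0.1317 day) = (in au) 0.02248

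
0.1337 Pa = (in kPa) 0.0001337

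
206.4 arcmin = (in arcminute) 206.4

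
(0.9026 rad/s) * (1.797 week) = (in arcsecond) 2.023e+11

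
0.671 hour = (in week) 0.003994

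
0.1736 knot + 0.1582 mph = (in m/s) 0.16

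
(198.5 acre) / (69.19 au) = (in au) 5.188e-19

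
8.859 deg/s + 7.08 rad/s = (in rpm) 69.09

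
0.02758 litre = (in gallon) 0.007286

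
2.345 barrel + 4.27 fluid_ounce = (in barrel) 2.346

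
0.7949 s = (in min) 0.01325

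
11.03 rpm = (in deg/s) 66.18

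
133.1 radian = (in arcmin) 4.576e+05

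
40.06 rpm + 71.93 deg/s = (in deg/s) 312.3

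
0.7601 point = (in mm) 0.2681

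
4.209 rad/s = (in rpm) 40.19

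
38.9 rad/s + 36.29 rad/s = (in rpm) 718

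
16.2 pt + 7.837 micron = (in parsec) 1.855e-19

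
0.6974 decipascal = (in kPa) 6.974e-05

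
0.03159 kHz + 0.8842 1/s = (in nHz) 3.247e+10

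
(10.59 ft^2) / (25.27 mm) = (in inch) 1533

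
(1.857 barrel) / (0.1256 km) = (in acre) 5.809e-07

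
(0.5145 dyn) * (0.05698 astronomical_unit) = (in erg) 4.386e+11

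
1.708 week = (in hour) 286.9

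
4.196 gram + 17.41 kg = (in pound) 38.39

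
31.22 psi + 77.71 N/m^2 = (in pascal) 2.153e+05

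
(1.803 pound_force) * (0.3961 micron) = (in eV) 1.983e+13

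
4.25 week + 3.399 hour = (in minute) 4.304e+04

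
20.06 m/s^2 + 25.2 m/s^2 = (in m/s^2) 45.26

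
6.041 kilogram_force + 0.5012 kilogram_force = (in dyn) 6.416e+06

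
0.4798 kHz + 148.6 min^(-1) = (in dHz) 4823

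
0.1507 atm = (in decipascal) 1.527e+05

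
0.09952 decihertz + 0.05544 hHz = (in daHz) 0.5554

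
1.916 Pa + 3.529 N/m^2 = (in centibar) 0.005445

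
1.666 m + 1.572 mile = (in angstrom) 2.532e+13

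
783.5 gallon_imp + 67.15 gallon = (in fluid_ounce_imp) 1.343e+05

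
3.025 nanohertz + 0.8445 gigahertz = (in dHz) 8.445e+09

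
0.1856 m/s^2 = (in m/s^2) 0.1856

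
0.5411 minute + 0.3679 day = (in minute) 530.3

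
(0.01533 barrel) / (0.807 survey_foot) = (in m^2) 0.009909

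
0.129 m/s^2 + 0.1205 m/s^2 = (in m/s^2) 0.2495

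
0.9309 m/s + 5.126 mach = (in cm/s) 1.746e+05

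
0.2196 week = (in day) 1.537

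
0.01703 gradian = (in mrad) 0.2675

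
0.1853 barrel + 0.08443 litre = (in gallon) 7.805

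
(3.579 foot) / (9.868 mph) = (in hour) 6.869e-05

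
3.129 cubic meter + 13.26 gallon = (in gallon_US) 839.9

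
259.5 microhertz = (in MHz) 2.595e-10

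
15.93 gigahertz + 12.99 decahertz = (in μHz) 1.593e+16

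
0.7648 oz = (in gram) 21.68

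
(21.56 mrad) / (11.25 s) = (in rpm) 0.0183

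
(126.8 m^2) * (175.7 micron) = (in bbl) 0.1401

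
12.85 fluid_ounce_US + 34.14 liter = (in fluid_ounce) 1167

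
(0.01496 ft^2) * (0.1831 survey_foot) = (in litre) 0.07756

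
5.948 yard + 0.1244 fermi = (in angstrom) 5.439e+10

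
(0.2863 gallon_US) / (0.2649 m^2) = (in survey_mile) 2.542e-06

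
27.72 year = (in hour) 2.428e+05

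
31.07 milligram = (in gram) 0.03107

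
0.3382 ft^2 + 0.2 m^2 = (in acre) 5.719e-05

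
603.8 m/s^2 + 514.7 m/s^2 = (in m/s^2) 1118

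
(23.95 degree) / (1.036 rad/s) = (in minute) 0.006725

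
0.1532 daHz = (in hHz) 0.01532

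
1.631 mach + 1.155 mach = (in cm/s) 9.486e+04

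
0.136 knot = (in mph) 0.1565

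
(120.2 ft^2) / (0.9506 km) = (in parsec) 3.807e-19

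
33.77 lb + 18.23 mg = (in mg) 1.532e+07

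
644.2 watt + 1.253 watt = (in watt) 645.5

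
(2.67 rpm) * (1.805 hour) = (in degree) 1.041e+05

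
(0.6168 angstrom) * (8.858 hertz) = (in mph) 1.222e-09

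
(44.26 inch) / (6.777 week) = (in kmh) 9.874e-07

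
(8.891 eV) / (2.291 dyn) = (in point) 1.763e-10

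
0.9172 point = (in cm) 0.03236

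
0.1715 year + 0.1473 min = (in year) 0.1715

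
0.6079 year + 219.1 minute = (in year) 0.6083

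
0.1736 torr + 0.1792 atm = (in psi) 2.637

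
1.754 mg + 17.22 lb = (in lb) 17.22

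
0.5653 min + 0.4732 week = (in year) 0.009076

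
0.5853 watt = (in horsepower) 0.0007849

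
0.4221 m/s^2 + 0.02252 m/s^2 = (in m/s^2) 0.4446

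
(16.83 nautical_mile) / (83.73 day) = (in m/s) 0.004309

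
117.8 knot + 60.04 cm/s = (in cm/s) 6120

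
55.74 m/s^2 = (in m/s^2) 55.74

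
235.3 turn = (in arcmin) 5.082e+06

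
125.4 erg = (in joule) 1.254e-05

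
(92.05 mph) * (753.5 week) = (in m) 1.875e+10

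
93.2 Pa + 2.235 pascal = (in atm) 0.0009419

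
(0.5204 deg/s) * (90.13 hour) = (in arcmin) 1.013e+07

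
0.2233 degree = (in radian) 0.003897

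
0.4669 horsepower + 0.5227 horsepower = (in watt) 737.9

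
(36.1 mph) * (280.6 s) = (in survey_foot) 1.486e+04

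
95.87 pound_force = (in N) 426.5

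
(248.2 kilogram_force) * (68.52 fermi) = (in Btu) 1.581e-13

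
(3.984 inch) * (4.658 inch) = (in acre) 2.958e-06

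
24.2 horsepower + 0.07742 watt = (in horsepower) 24.2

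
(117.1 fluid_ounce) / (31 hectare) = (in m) 1.117e-08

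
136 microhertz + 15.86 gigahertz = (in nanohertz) 1.586e+19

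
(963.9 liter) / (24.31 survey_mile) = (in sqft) 0.0002652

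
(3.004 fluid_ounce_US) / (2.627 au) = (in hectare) 2.261e-20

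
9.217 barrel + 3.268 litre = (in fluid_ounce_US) 4.966e+04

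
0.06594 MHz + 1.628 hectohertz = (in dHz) 6.61e+05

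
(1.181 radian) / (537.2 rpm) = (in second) 0.02099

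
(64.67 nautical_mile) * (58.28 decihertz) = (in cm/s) 6.98e+07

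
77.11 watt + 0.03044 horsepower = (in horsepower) 0.1338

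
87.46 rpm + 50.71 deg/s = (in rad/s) 10.04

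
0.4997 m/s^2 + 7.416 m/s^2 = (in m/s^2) 7.916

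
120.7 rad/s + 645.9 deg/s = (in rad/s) 132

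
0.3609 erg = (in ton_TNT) 8.626e-18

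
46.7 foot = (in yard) 15.57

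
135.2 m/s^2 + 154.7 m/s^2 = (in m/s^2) 289.9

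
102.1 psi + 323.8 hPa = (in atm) 7.267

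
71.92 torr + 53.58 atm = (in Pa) 5.439e+06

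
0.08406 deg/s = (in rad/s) 0.001467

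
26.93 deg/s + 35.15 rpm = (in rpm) 39.64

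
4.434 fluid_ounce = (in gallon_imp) 0.02884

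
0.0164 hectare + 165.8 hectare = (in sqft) 1.785e+07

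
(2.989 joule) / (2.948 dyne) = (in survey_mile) 63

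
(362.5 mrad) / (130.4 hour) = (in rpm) 7.374e-06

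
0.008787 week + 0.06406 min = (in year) 0.0001686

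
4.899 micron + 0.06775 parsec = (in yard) 2.286e+15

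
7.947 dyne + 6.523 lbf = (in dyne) 2.902e+06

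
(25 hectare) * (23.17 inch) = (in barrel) 9.254e+05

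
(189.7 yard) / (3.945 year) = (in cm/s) 0.0001394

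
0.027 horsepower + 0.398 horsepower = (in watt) 316.9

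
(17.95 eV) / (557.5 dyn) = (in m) 5.159e-16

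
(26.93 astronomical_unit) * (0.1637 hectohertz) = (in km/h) 2.374e+14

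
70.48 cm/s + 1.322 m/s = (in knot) 3.94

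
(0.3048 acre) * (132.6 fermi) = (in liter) 1.636e-07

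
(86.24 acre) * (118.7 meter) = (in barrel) 2.606e+08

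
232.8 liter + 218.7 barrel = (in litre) 3.5e+04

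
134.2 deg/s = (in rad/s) 2.342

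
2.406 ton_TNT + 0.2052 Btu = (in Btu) 9.541e+06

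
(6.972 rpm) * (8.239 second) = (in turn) 0.9574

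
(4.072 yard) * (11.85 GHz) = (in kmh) 1.588e+11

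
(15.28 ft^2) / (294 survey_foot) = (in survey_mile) 9.843e-06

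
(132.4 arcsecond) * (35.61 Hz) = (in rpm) 0.2183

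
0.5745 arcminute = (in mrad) 0.1671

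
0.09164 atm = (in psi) 1.347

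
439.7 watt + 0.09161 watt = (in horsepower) 0.5898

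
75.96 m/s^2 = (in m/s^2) 75.96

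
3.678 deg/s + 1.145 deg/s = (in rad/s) 0.08418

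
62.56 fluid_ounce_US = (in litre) 1.85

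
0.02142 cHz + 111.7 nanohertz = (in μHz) 214.3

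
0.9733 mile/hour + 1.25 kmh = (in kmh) 2.816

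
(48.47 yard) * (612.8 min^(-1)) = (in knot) 879.9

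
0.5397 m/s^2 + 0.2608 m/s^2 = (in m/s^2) 0.8005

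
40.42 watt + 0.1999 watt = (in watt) 40.62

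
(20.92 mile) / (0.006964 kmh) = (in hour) 4835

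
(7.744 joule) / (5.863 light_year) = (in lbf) 3.139e-17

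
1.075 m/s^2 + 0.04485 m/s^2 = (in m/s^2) 1.12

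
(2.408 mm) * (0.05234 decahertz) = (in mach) 3.701e-06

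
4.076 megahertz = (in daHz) 4.076e+05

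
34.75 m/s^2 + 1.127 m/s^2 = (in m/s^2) 35.88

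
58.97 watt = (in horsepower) 0.07908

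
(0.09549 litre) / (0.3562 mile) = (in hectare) 1.666e-11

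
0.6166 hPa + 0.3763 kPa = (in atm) 0.004322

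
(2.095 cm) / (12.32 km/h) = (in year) 1.941e-10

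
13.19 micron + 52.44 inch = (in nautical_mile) 0.0007192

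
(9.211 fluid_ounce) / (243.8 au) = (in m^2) 7.469e-18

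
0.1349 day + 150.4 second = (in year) 0.0003744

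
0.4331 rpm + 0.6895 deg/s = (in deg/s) 3.288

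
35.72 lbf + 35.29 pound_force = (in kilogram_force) 32.21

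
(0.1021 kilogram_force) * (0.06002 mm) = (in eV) 3.751e+14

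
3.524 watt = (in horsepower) 0.004726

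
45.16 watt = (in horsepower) 0.06056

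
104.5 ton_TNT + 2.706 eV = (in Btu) 4.144e+08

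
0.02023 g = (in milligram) 20.23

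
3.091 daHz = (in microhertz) 3.091e+07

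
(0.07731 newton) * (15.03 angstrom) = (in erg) 0.001162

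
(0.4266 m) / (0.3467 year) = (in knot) 7.584e-08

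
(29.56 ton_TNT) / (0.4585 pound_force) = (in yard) 6.632e+10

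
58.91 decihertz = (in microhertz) 5.891e+06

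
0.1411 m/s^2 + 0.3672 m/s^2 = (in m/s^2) 0.5083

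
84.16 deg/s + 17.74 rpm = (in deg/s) 190.6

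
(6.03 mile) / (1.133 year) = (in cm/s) 0.02716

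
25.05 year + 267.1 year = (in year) 292.1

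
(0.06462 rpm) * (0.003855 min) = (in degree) 0.08968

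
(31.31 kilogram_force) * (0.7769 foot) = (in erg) 7.271e+08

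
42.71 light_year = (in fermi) 4.041e+32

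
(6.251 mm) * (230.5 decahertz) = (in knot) 28.01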